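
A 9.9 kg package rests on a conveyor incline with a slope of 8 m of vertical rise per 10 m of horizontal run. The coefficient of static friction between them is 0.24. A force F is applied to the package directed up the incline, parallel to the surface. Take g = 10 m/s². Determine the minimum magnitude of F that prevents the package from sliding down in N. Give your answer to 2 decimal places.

The normal force is N = mg cos 38.66° = 77.306 N. With F at its minimum the package is on the verge of sliding down, so static friction is at its maximum μ_s N = 0.24 × 77.306 = 18.553 N and acts up the slope.
Equilibrium along the incline: F + μ_s N = mg sin 38.66°, so F = 61.845 − 18.553 = 43.292 N.

43.29 N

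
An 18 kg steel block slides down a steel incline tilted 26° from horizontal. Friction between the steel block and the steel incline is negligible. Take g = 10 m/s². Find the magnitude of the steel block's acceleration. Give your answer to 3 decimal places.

4.384 m/s²

Resolving the weight along the incline: the component pulling the steel block down the slope is mg sin 26° = 18 × 10 × 0.4384 = 78.912 N, and the normal force is N = mg cos 26° = 18 × 10 × 0.8988 = 161.784 N.
With no friction the net force along the incline is 78.912 N, so a = g sin 26° = 78.912 / 18 = 4.3840 m/s².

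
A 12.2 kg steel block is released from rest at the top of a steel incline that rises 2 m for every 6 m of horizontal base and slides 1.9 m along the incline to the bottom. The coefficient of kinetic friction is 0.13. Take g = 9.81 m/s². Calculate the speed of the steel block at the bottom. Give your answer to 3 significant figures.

The weight component along the incline is mg sin 18.43° = 37.847 N and the normal force is N = mg cos 18.43° = 113.540 N.
Friction up the slope is f = μN = 0.13 × 113.540 = 14.760 N, so the net downslope force is 37.847 − 14.760 = 23.087 N and a = 23.087 / 12.2 = 1.8924 m/s².
Starting from rest over a distance of 1.9 m, v² = 2aL = 2 × 1.8924 × 1.9 = 7.1911, so v = 2.6816 m/s.

2.68 m/s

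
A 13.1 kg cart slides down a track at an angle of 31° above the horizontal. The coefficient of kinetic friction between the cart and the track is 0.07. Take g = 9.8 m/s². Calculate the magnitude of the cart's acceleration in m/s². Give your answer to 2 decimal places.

4.46 m/s²

Resolving the weight along the incline: the component pulling the cart down the slope is mg sin 31° = 13.1 × 9.8 × 0.5150 = 66.116 N, and the normal force is N = mg cos 31° = 13.1 × 9.8 × 0.8572 = 110.047 N.
Kinetic friction acts up the slope with magnitude f = μN = 0.07 × 110.047 = 7.703 N.
Net force along the incline is 66.116 − 7.703 = 58.413 N, so a = 58.413 / 13.1 = 4.4590 m/s².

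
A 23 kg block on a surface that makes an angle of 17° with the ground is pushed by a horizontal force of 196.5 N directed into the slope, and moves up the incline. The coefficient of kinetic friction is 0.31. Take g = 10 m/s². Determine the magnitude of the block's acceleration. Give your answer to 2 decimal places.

1.51 m/s²

The horizontal push has components F cos 17° = 196.5 × 0.9563 = 187.913 N up the incline and F sin 17° = 196.5 × 0.2924 = 57.457 N pressing into the surface.
The normal force is therefore N = mg cos 17° + F sin 17° = 219.949 + 57.457 = 277.406 N, and kinetic friction down the slope is μN = 0.31 × 277.406 = 85.996 N.
Along the incline: F cos 17° − mg sin 17° − μN = ma, so 187.913 − 67.252 − 85.996 = 23 a, giving a = 1.5072 m/s².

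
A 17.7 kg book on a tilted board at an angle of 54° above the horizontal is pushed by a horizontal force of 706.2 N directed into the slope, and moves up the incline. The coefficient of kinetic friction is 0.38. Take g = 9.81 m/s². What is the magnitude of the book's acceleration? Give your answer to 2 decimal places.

1.06 m/s²

The horizontal push has components F cos 54° = 706.2 × 0.5878 = 415.104 N up the incline and F sin 54° = 706.2 × 0.8090 = 571.316 N pressing into the surface.
The normal force is therefore N = mg cos 54° + F sin 54° = 102.064 + 571.316 = 673.380 N, and kinetic friction down the slope is μN = 0.38 × 673.380 = 255.884 N.
Along the incline: F cos 54° − mg sin 54° − μN = ma, so 415.104 − 140.472 − 255.884 = 17.7 a, giving a = 1.0592 m/s².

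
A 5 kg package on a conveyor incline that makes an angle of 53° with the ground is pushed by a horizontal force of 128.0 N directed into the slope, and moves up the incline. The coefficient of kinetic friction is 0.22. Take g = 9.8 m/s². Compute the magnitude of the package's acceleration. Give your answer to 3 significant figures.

1.78 m/s²

The horizontal push has components F cos 53° = 128.0 × 0.6018 = 77.030 N up the incline and F sin 53° = 128.0 × 0.7986 = 102.221 N pressing into the surface.
The normal force is therefore N = mg cos 53° + F sin 53° = 29.488 + 102.221 = 131.709 N, and kinetic friction down the slope is μN = 0.22 × 131.709 = 28.976 N.
Along the incline: F cos 53° − mg sin 53° − μN = ma, so 77.030 − 39.131 − 28.976 = 5 a, giving a = 1.7846 m/s².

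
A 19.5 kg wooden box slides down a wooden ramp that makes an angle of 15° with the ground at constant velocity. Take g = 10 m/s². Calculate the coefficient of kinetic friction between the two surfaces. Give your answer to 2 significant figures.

0.27

At constant velocity the net force along the incline is zero: mg sin 15° = μ mg cos 15°.
So μ = tan 15° = 0.2588 / 0.9659 = 0.2679.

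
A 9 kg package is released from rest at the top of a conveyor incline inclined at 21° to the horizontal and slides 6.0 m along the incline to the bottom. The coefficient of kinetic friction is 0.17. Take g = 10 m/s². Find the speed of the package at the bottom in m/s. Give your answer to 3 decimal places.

4.895 m/s

The weight component along the incline is mg sin 21° = 32.253 N and the normal force is N = mg cos 21° = 84.022 N.
Friction up the slope is f = μN = 0.17 × 84.022 = 14.284 N, so the net downslope force is 32.253 − 14.284 = 17.969 N and a = 17.969 / 9 = 1.9966 m/s².
Starting from rest over a distance of 6.0 m, v² = 2aL = 2 × 1.9966 × 6.0 = 23.9592, so v = 4.8948 m/s.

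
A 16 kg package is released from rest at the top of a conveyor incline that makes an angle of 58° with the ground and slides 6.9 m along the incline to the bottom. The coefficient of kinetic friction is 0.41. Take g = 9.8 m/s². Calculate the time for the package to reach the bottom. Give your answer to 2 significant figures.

1.5 s

The weight component along the incline is mg sin 58° = 132.974 N and the normal force is N = mg cos 58° = 83.091 N.
Friction up the slope is f = μN = 0.41 × 83.091 = 34.067 N, so the net downslope force is 132.974 − 34.067 = 98.907 N and a = 98.907 / 16 = 6.1817 m/s².
Starting from rest, L = ½at², so t = √(2L/a) = √(2 × 6.9 / 6.1817) = 1.4941 s.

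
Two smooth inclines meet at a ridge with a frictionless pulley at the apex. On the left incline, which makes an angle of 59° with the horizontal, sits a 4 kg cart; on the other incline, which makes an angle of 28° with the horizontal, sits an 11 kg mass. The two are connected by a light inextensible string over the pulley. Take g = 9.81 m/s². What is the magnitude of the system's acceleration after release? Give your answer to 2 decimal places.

1.14 m/s²

Resolve each weight along its own incline: the 4 kg mass has component 4 × 9.81 × sin 59° = 33.635 N down its slope, and the 11 kg mass has 11 × 9.81 × sin 28° = 50.661 N down its slope.
The 11 kg side's 50.661 N exceeds the other side's 33.635 N, so that mass slides down and the 4 kg mass slides up. Taking that direction as positive, Newton's second law for the whole system gives 50.661 − 33.635 = (4 + 11) a, so a = 17.026 / 15 = 1.1351 m/s².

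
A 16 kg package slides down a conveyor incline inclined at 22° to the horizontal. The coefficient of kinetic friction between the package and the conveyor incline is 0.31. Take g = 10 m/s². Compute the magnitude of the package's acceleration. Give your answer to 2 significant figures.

0.87 m/s²

Resolving the weight along the incline: the component pulling the package down the slope is mg sin 22° = 16 × 10 × 0.3746 = 59.936 N, and the normal force is N = mg cos 22° = 16 × 10 × 0.9272 = 148.352 N.
Kinetic friction acts up the slope with magnitude f = μN = 0.31 × 148.352 = 45.989 N.
Net force along the incline is 59.936 − 45.989 = 13.947 N, so a = 13.947 / 16 = 0.8717 m/s².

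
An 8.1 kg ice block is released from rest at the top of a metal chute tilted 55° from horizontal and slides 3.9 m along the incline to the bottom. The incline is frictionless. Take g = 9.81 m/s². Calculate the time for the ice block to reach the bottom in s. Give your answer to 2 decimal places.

The weight component along the incline is mg sin 55° = 65.091 N and the normal force is N = mg cos 55° = 45.577 N.
With no friction, a = g sin 55° = 8.0359 m/s².
Starting from rest, L = ½at², so t = √(2L/a) = √(2 × 3.9 / 8.0359) = 0.9852 s.

0.99 s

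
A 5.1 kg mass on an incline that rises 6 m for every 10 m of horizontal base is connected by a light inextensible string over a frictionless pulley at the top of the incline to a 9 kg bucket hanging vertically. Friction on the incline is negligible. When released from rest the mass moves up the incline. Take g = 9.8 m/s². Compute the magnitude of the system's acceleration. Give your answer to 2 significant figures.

4.4 m/s²

For the mass on the incline: the weight component along the slope is m₁g sin 30.96° = 5.1 × 9.8 × 0.5145 = 25.715 N and the normal force is N = m₁g cos 30.96° = 42.857 N.
Newton's second law for the mass (up-slope positive): T − 25.715 = 5.1 a. For the hanging bucket (downward positive): 9 × 9.8 − T = 9 a.
Adding the two equations eliminates T: 62.485 = 14.1 a, so a = 4.4316 m/s².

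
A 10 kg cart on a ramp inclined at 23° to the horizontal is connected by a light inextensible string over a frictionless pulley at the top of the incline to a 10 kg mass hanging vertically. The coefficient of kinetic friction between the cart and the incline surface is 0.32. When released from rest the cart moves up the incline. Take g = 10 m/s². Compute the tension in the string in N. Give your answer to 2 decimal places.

84.26 N

For the cart on the incline: the weight component along the slope is m₁g sin 23° = 10 × 10 × 0.3907 = 39.070 N and the normal force is N = m₁g cos 23° = 92.050 N.
Kinetic friction opposes the cart's motion up the incline: f = μN = 0.32 × 92.050 = 29.456 N acting down the slope.
Newton's second law for the cart (up-slope positive): T − 39.070 − 29.456 = 10 a. For the hanging mass (downward positive): 10 × 10 − T = 10 a.
Adding the two equations eliminates T: 31.474 = 20 a, so a = 1.5737 m/s².
Then from the hanging mass's equation, T = 10 × (10 − 1.5737) = 84.263 N.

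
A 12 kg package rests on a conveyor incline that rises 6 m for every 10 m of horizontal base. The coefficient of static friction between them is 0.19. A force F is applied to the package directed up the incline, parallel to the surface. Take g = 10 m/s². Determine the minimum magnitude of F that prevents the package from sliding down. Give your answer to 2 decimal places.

42.19 N

The normal force is N = mg cos 30.96° = 102.899 N. With F at its minimum the package is on the verge of sliding down, so static friction is at its maximum μ_s N = 0.19 × 102.899 = 19.551 N and acts up the slope.
Equilibrium along the incline: F + μ_s N = mg sin 30.96°, so F = 61.739 − 19.551 = 42.188 N.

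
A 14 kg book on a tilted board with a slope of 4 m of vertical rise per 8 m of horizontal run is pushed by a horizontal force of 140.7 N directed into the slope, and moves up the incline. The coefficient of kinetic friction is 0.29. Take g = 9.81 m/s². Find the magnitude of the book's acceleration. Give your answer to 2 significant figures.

0.75 m/s²

The horizontal push has components F cos 26.57° = 140.7 × 0.8944 = 125.842 N up the incline and F sin 26.57° = 140.7 × 0.4472 = 62.921 N pressing into the surface.
The normal force is therefore N = mg cos 26.57° + F sin 26.57° = 122.837 + 62.921 = 185.758 N, and kinetic friction down the slope is μN = 0.29 × 185.758 = 53.870 N.
Along the incline: F cos 26.57° − mg sin 26.57° − μN = ma, so 125.842 − 61.418 − 53.870 = 14 a, giving a = 0.7539 m/s².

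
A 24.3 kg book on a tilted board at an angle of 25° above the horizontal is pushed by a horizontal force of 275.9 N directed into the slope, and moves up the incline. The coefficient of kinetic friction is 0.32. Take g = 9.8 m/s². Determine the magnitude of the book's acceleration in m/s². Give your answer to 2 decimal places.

1.77 m/s²

The horizontal push has components F cos 25° = 275.9 × 0.9063 = 250.048 N up the incline and F sin 25° = 275.9 × 0.4226 = 116.595 N pressing into the surface.
The normal force is therefore N = mg cos 25° + F sin 25° = 215.826 + 116.595 = 332.421 N, and kinetic friction down the slope is μN = 0.32 × 332.421 = 106.375 N.
Along the incline: F cos 25° − mg sin 25° − μN = ma, so 250.048 − 100.638 − 106.375 = 24.3 a, giving a = 1.7710 m/s².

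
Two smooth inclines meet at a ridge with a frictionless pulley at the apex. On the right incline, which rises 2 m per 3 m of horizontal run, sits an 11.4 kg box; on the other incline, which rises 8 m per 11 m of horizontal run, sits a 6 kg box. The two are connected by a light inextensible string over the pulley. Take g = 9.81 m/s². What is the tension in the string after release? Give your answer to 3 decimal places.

Resolve each weight along its own incline: the 11.4 kg mass has component 11.4 × 9.81 × sin 33.69° = 62.034 N down its slope, and the 6 kg mass has 6 × 9.81 × sin 36.03° = 34.620 N down its slope.
The 11.4 kg side's 62.034 N exceeds the other side's 34.620 N, so that mass slides down and the 6 kg mass slides up. Taking that direction as positive, Newton's second law for the whole system gives 62.034 − 34.620 = (11.4 + 6) a, so a = 27.414 / 17.4 = 1.5755 m/s².
For the 6 kg mass (up-slope positive): T − 34.620 = 6 × 1.5755, so T = 44.073 N.

44.073 N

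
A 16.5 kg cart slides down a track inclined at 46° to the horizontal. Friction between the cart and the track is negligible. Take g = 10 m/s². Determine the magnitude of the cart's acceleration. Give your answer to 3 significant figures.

Resolving the weight along the incline: the component pulling the cart down the slope is mg sin 46° = 16.5 × 10 × 0.7193 = 118.685 N, and the normal force is N = mg cos 46° = 16.5 × 10 × 0.6947 = 114.626 N.
With no friction the net force along the incline is 118.685 N, so a = g sin 46° = 118.685 / 16.5 = 7.1930 m/s².

7.19 m/s²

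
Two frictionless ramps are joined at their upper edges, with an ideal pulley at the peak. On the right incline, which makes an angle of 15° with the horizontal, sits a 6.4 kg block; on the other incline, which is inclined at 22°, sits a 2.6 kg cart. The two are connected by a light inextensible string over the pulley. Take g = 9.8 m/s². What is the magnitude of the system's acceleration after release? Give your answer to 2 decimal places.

0.74 m/s²

Resolve each weight along its own incline: the 6.4 kg mass has component 6.4 × 9.8 × sin 15° = 16.233 N down its slope, and the 2.6 kg mass has 2.6 × 9.8 × sin 22° = 9.545 N down its slope.
The 6.4 kg side's 16.233 N exceeds the other side's 9.545 N, so that mass slides down and the 2.6 kg mass slides up. Taking that direction as positive, Newton's second law for the whole system gives 16.233 − 9.545 = (6.4 + 2.6) a, so a = 6.688 / 9 = 0.7431 m/s².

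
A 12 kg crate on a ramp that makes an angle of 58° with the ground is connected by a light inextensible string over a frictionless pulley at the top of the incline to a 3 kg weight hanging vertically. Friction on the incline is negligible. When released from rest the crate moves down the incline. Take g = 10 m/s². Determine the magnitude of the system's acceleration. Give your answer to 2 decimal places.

For the crate on the incline: the weight component along the slope is m₁g sin 58° = 12 × 10 × 0.8480 = 101.760 N and the normal force is N = m₁g cos 58° = 63.590 N.
Newton's second law for the crate (down-slope positive): 101.760 − T = 12 a. For the hanging weight (upward positive): T − 3 × 10 = 3 a.
Adding the two equations eliminates T: 71.760 = 15 a, so a = 4.7840 m/s².

4.78 m/s²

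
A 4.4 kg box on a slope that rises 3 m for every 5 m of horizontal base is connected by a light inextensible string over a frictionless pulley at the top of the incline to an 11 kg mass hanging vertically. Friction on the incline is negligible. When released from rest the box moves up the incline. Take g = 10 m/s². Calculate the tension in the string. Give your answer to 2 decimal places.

47.60 N

For the box on the incline: the weight component along the slope is m₁g sin 30.96° = 4.4 × 10 × 0.5145 = 22.638 N and the normal force is N = m₁g cos 30.96° = 37.730 N.
Newton's second law for the box (up-slope positive): T − 22.638 = 4.4 a. For the hanging mass (downward positive): 11 × 10 − T = 11 a.
Adding the two equations eliminates T: 87.362 = 15.4 a, so a = 5.6729 m/s².
Then from the hanging mass's equation, T = 11 × (10 − 5.6729) = 47.598 N.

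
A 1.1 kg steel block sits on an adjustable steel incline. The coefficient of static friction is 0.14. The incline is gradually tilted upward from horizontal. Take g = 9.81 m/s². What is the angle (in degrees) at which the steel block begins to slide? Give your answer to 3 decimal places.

7.970°

At the threshold of sliding, static friction is at its maximum μ_s N and exactly balances the weight component along the incline: mg sin θ = μ_s mg cos θ.
Hence tan θ = μ_s = 0.14, so θ = arctan(0.14) = 7.9696°.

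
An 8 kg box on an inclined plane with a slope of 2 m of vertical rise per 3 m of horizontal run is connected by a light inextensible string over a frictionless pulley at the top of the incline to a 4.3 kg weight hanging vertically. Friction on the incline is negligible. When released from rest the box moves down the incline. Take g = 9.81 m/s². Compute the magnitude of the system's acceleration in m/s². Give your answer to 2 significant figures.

0.11 m/s²

For the box on the incline: the weight component along the slope is m₁g sin 33.69° = 8 × 9.81 × 0.5547 = 43.533 N and the normal force is N = m₁g cos 33.69° = 65.299 N.
Newton's second law for the box (down-slope positive): 43.533 − T = 8 a. For the hanging weight (upward positive): T − 4.3 × 9.81 = 4.3 a.
Adding the two equations eliminates T: 1.350 = 12.3 a, so a = 0.1098 m/s².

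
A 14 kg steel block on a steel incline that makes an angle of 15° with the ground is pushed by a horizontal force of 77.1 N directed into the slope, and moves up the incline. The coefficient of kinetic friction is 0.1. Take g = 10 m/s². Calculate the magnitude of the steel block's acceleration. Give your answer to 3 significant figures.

1.62 m/s²

The horizontal push has components F cos 15° = 77.1 × 0.9659 = 74.471 N up the incline and F sin 15° = 77.1 × 0.2588 = 19.953 N pressing into the surface.
The normal force is therefore N = mg cos 15° + F sin 15° = 135.226 + 19.953 = 155.179 N, and kinetic friction down the slope is μN = 0.1 × 155.179 = 15.518 N.
Along the incline: F cos 15° − mg sin 15° − μN = ma, so 74.471 − 36.232 − 15.518 = 14 a, giving a = 1.6229 m/s².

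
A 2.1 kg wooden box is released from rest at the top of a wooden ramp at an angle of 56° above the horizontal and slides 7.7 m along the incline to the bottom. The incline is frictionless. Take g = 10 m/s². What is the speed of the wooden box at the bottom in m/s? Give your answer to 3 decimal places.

The weight component along the incline is mg sin 56° = 17.410 N and the normal force is N = mg cos 56° = 11.743 N.
With no friction, a = g sin 56° = 8.2904 m/s².
Starting from rest over a distance of 7.7 m, v² = 2aL = 2 × 8.2904 × 7.7 = 127.6722, so v = 11.2992 m/s.

11.299 m/s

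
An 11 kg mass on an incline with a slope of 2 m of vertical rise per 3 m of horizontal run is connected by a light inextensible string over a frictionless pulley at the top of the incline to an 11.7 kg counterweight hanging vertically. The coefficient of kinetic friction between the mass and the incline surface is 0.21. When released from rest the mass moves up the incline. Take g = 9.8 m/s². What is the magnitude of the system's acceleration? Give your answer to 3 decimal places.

For the mass on the incline: the weight component along the slope is m₁g sin 33.69° = 11 × 9.8 × 0.5547 = 59.797 N and the normal force is N = m₁g cos 33.69° = 89.695 N.
Kinetic friction opposes the mass's motion up the incline: f = μN = 0.21 × 89.695 = 18.836 N acting down the slope.
Newton's second law for the mass (up-slope positive): T − 59.797 − 18.836 = 11 a. For the hanging counterweight (downward positive): 11.7 × 9.8 − T = 11.7 a.
Adding the two equations eliminates T: 36.027 = 22.7 a, so a = 1.5871 m/s².

1.587 m/s²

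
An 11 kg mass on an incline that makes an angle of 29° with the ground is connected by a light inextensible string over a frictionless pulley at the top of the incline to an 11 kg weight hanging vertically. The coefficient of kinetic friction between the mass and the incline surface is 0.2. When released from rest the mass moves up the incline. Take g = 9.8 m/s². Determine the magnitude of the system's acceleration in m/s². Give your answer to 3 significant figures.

1.67 m/s²

For the mass on the incline: the weight component along the slope is m₁g sin 29° = 11 × 9.8 × 0.4848 = 52.261 N and the normal force is N = m₁g cos 29° = 94.284 N.
Kinetic friction opposes the mass's motion up the incline: f = μN = 0.2 × 94.284 = 18.857 N acting down the slope.
Newton's second law for the mass (up-slope positive): T − 52.261 − 18.857 = 11 a. For the hanging weight (downward positive): 11 × 9.8 − T = 11 a.
Adding the two equations eliminates T: 36.682 = 22 a, so a = 1.6674 m/s².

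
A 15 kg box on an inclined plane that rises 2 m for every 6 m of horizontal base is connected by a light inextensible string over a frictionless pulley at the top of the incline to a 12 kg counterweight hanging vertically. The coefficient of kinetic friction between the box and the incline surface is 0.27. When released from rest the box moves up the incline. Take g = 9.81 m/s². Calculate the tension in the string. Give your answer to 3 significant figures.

103 N

For the box on the incline: the weight component along the slope is m₁g sin 18.43° = 15 × 9.81 × 0.3162 = 46.529 N and the normal force is N = m₁g cos 18.43° = 139.599 N.
Kinetic friction opposes the box's motion up the incline: f = μN = 0.27 × 139.599 = 37.692 N acting down the slope.
Newton's second law for the box (up-slope positive): T − 46.529 − 37.692 = 15 a. For the hanging counterweight (downward positive): 12 × 9.81 − T = 12 a.
Adding the two equations eliminates T: 33.499 = 27 a, so a = 1.2407 m/s².
Then from the hanging counterweight's equation, T = 12 × (9.81 − 1.2407) = 102.832 N.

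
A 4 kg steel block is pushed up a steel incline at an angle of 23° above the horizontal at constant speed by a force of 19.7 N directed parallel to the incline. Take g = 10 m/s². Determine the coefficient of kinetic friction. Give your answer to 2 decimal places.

At constant speed ΣF = 0 along the incline. The applied 19.7 N acts up the slope; the weight component mg sin 23° = 15.629 N and kinetic friction μN both act down the slope.
So 19.7 = 15.629 + μ × 36.820, giving μ = (19.7 − 15.629) / 36.820 = 0.1106.

0.11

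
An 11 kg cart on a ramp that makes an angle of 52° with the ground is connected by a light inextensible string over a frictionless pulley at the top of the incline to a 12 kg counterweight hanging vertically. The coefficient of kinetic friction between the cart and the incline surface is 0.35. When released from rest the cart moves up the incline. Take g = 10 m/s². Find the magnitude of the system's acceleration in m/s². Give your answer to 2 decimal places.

For the cart on the incline: the weight component along the slope is m₁g sin 52° = 11 × 10 × 0.7880 = 86.680 N and the normal force is N = m₁g cos 52° = 67.723 N.
Kinetic friction opposes the cart's motion up the incline: f = μN = 0.35 × 67.723 = 23.703 N acting down the slope.
Newton's second law for the cart (up-slope positive): T − 86.680 − 23.703 = 11 a. For the hanging counterweight (downward positive): 12 × 10 − T = 12 a.
Adding the two equations eliminates T: 9.617 = 23 a, so a = 0.4181 m/s².

0.42 m/s²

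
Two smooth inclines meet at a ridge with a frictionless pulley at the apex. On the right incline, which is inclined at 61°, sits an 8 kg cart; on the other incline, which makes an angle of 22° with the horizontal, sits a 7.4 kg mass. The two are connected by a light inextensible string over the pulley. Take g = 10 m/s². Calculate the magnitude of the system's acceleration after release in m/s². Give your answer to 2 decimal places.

Resolve each weight along its own incline: the 8 kg mass has component 8 × 10 × sin 61° = 69.970 N down its slope, and the 7.4 kg mass has 7.4 × 10 × sin 22° = 27.721 N down its slope.
The 8 kg side's 69.970 N exceeds the other side's 27.721 N, so that mass slides down and the 7.4 kg mass slides up. Taking that direction as positive, Newton's second law for the whole system gives 69.970 − 27.721 = (8 + 7.4) a, so a = 42.249 / 15.4 = 2.7434 m/s².

2.74 m/s²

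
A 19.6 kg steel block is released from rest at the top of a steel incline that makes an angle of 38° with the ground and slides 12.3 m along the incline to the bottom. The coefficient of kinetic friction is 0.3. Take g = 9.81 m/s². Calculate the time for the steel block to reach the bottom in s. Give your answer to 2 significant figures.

2.6 s

The weight component along the incline is mg sin 38° = 118.377 N and the normal force is N = mg cos 38° = 151.516 N.
Friction up the slope is f = μN = 0.3 × 151.516 = 45.455 N, so the net downslope force is 118.377 − 45.455 = 72.922 N and a = 72.922 / 19.6 = 3.7205 m/s².
Starting from rest, L = ½at², so t = √(2L/a) = √(2 × 12.3 / 3.7205) = 2.5714 s.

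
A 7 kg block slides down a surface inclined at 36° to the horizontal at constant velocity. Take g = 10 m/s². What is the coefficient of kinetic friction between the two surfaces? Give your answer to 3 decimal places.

At constant velocity the net force along the incline is zero: mg sin 36° = μ mg cos 36°.
So μ = tan 36° = 0.5878 / 0.8090 = 0.7266.

0.727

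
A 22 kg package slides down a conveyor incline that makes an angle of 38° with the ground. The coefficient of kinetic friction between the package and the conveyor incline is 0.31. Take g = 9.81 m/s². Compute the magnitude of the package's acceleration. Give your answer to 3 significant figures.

Resolving the weight along the incline: the component pulling the package down the slope is mg sin 38° = 22 × 9.81 × 0.6157 = 132.880 N, and the normal force is N = mg cos 38° = 22 × 9.81 × 0.7880 = 170.066 N.
Kinetic friction acts up the slope with magnitude f = μN = 0.31 × 170.066 = 52.720 N.
Net force along the incline is 132.880 − 52.720 = 80.160 N, so a = 80.160 / 22 = 3.6436 m/s².

3.64 m/s²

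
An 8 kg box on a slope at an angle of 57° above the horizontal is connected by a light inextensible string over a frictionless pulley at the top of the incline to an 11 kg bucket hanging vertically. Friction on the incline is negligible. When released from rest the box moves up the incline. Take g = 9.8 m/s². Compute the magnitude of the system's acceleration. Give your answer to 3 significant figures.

For the box on the incline: the weight component along the slope is m₁g sin 57° = 8 × 9.8 × 0.8387 = 65.754 N and the normal force is N = m₁g cos 57° = 42.700 N.
Newton's second law for the box (up-slope positive): T − 65.754 = 8 a. For the hanging bucket (downward positive): 11 × 9.8 − T = 11 a.
Adding the two equations eliminates T: 42.046 = 19 a, so a = 2.2129 m/s².

2.21 m/s²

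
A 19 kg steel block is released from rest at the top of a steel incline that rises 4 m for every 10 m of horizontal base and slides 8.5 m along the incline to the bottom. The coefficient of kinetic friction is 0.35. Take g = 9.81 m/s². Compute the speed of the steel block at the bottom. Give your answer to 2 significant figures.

The weight component along the incline is mg sin 21.80° = 69.224 N and the normal force is N = mg cos 21.80° = 173.059 N.
Friction up the slope is f = μN = 0.35 × 173.059 = 60.571 N, so the net downslope force is 69.224 − 60.571 = 8.653 N and a = 8.653 / 19 = 0.4554 m/s².
Starting from rest over a distance of 8.5 m, v² = 2aL = 2 × 0.4554 × 8.5 = 7.7418, so v = 2.7824 m/s.

2.8 m/s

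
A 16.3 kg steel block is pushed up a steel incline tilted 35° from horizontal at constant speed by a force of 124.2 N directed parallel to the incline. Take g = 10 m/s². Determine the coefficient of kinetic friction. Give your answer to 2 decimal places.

0.23

At constant speed ΣF = 0 along the incline. The applied 124.2 N acts up the slope; the weight component mg sin 35° = 93.493 N and kinetic friction μN both act down the slope.
So 124.2 = 93.493 + μ × 133.522, giving μ = (124.2 − 93.493) / 133.522 = 0.2300.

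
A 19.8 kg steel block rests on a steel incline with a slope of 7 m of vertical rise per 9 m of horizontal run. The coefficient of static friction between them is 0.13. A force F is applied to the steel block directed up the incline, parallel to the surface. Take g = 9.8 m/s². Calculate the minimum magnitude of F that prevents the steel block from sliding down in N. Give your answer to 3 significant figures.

The normal force is N = mg cos 37.87° = 153.166 N. With F at its minimum the steel block is on the verge of sliding down, so static friction is at its maximum μ_s N = 0.13 × 153.166 = 19.912 N and acts up the slope.
Equilibrium along the incline: F + μ_s N = mg sin 37.87°, so F = 119.129 − 19.912 = 99.217 N.

99.2 N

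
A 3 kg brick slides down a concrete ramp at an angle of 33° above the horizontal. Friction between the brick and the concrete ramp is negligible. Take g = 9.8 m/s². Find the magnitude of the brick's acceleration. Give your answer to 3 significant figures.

5.34 m/s²

Resolving the weight along the incline: the component pulling the brick down the slope is mg sin 33° = 3 × 9.8 × 0.5446 = 16.011 N, and the normal force is N = mg cos 33° = 3 × 9.8 × 0.8387 = 24.658 N.
With no friction the net force along the incline is 16.011 N, so a = g sin 33° = 16.011 / 3 = 5.3370 m/s².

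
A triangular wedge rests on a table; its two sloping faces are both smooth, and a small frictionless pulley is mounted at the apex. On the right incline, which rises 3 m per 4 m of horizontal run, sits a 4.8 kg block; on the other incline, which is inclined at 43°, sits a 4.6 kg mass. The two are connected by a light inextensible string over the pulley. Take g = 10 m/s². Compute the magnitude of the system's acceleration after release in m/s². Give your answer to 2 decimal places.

Resolve each weight along its own incline: the 4.8 kg mass has component 4.8 × 10 × sin 36.87° = 28.800 N down its slope, and the 4.6 kg mass has 4.6 × 10 × sin 43° = 31.372 N down its slope.
The 4.6 kg side's 31.372 N exceeds the other side's 28.800 N, so that mass slides down and the 4.8 kg mass slides up. Taking that direction as positive, Newton's second law for the whole system gives 31.372 − 28.800 = (4.8 + 4.6) a, so a = 2.572 / 9.4 = 0.2736 m/s².

0.27 m/s²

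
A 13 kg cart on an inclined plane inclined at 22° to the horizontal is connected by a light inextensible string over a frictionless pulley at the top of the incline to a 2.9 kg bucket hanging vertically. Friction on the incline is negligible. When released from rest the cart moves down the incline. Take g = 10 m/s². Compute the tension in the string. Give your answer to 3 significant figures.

32.6 N

For the cart on the incline: the weight component along the slope is m₁g sin 22° = 13 × 10 × 0.3746 = 48.698 N and the normal force is N = m₁g cos 22° = 120.534 N.
Newton's second law for the cart (down-slope positive): 48.698 − T = 13 a. For the hanging bucket (upward positive): T − 2.9 × 10 = 2.9 a.
Adding the two equations eliminates T: 19.698 = 15.9 a, so a = 1.2389 m/s².
Then from the hanging bucket's equation, T = 2.9 × (10 + 1.2389) = 32.593 N.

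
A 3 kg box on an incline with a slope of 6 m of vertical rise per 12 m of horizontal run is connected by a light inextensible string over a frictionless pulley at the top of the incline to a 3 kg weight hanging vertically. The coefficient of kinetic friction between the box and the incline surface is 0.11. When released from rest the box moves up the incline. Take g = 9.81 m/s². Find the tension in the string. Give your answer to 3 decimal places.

22.744 N

For the box on the incline: the weight component along the slope is m₁g sin 26.57° = 3 × 9.81 × 0.4472 = 13.161 N and the normal force is N = m₁g cos 26.57° = 26.323 N.
Kinetic friction opposes the box's motion up the incline: f = μN = 0.11 × 26.323 = 2.896 N acting down the slope.
Newton's second law for the box (up-slope positive): T − 13.161 − 2.896 = 3 a. For the hanging weight (downward positive): 3 × 9.81 − T = 3 a.
Adding the two equations eliminates T: 13.373 = 6 a, so a = 2.2288 m/s².
Then from the hanging weight's equation, T = 3 × (9.81 − 2.2288) = 22.744 N.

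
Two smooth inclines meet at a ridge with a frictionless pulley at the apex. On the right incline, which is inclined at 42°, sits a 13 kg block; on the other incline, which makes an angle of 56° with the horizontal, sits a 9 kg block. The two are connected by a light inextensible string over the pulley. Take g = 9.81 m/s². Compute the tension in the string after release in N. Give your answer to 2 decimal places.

78.16 N

Resolve each weight along its own incline: the 13 kg mass has component 13 × 9.81 × sin 42° = 85.334 N down its slope, and the 9 kg mass has 9 × 9.81 × sin 56° = 73.196 N down its slope.
The 13 kg side's 85.334 N exceeds the other side's 73.196 N, so that mass slides down and the 9 kg mass slides up. Taking that direction as positive, Newton's second law for the whole system gives 85.334 − 73.196 = (13 + 9) a, so a = 12.138 / 22 = 0.5517 m/s².
For the 9 kg mass (up-slope positive): T − 73.196 = 9 × 0.5517, so T = 78.161 N.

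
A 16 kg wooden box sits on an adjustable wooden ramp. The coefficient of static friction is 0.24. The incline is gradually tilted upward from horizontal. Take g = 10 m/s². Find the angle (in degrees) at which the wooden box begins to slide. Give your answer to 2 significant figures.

13°

At the threshold of sliding, static friction is at its maximum μ_s N and exactly balances the weight component along the incline: mg sin θ = μ_s mg cos θ.
Hence tan θ = μ_s = 0.24, so θ = arctan(0.24) = 13.4957°.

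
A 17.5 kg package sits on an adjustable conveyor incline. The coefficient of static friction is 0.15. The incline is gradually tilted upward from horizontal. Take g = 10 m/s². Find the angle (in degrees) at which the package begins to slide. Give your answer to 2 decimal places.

8.53°

At the threshold of sliding, static friction is at its maximum μ_s N and exactly balances the weight component along the incline: mg sin θ = μ_s mg cos θ.
Hence tan θ = μ_s = 0.15, so θ = arctan(0.15) = 8.5308°.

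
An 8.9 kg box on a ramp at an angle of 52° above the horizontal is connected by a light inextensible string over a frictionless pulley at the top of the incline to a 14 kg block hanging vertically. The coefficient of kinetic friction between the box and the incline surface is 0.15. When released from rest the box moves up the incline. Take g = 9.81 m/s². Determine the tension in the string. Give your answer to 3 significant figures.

For the box on the incline: the weight component along the slope is m₁g sin 52° = 8.9 × 9.81 × 0.7880 = 68.799 N and the normal force is N = m₁g cos 52° = 53.753 N.
Kinetic friction opposes the box's motion up the incline: f = μN = 0.15 × 53.753 = 8.063 N acting down the slope.
Newton's second law for the box (up-slope positive): T − 68.799 − 8.063 = 8.9 a. For the hanging block (downward positive): 14 × 9.81 − T = 14 a.
Adding the two equations eliminates T: 60.478 = 22.9 a, so a = 2.6410 m/s².
Then from the hanging block's equation, T = 14 × (9.81 − 2.6410) = 100.366 N.

100 N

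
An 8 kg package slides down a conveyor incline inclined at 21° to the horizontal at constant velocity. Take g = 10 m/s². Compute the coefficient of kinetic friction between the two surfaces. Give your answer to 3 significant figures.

At constant velocity the net force along the incline is zero: mg sin 21° = μ mg cos 21°.
So μ = tan 21° = 0.3584 / 0.9336 = 0.3839.

0.384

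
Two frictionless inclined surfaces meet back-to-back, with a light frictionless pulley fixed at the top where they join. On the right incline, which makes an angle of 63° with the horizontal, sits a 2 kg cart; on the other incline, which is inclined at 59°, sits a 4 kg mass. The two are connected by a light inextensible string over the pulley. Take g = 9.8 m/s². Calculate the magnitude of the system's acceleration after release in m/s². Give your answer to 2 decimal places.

Resolve each weight along its own incline: the 2 kg mass has component 2 × 9.8 × sin 63° = 17.464 N down its slope, and the 4 kg mass has 4 × 9.8 × sin 59° = 33.601 N down its slope.
The 4 kg side's 33.601 N exceeds the other side's 17.464 N, so that mass slides down and the 2 kg mass slides up. Taking that direction as positive, Newton's second law for the whole system gives 33.601 − 17.464 = (2 + 4) a, so a = 16.137 / 6 = 2.6895 m/s².

2.69 m/s²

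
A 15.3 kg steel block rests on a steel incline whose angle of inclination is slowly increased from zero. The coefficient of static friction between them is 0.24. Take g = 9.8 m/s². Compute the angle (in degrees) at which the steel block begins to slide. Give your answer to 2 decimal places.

At the threshold of sliding, static friction is at its maximum μ_s N and exactly balances the weight component along the incline: mg sin θ = μ_s mg cos θ.
Hence tan θ = μ_s = 0.24, so θ = arctan(0.24) = 13.4957°.

13.50°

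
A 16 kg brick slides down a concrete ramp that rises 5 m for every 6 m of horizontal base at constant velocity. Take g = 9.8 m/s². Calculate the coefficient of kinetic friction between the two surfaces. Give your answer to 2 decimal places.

At constant velocity the net force along the incline is zero: mg sin 39.81° = μ mg cos 39.81°.
So μ = tan 39.81° = 0.6402 / 0.7682 = 0.8334.

0.83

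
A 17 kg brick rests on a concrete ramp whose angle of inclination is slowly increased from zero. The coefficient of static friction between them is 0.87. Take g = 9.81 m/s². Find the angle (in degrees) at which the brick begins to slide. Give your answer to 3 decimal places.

41.023°

At the threshold of sliding, static friction is at its maximum μ_s N and exactly balances the weight component along the incline: mg sin θ = μ_s mg cos θ.
Hence tan θ = μ_s = 0.87, so θ = arctan(0.87) = 41.0233°.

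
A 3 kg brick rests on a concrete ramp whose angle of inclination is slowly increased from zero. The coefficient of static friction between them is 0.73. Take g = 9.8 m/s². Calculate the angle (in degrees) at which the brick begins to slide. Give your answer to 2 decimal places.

36.13°

At the threshold of sliding, static friction is at its maximum μ_s N and exactly balances the weight component along the incline: mg sin θ = μ_s mg cos θ.
Hence tan θ = μ_s = 0.73, so θ = arctan(0.73) = 36.1294°.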